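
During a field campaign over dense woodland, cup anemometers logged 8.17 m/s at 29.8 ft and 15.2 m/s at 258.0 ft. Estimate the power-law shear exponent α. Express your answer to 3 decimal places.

Power law: V₂/V₁ = (z₂/z₁)^α ⇒ α = ln(V₂/V₁) / ln(z₂/z₁)
α = ln(15.2/8.17) / ln(258.0/29.8) = ln(1.8605) / ln(8.6577)
  = 0.62083 / 2.15845 = 0.28763

α ≈ 0.288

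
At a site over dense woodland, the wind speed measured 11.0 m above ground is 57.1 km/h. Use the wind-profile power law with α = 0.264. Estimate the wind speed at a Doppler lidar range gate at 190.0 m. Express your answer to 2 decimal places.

Power-law profile: V₂ = V₁ · (z₂/z₁)^α
V₂ = 57.1 × (190.0/11.0)^0.264 = 57.1 × (17.2727)^0.264
    = 57.1 × 2.1216 = 121.1433 km/h

121.14 km/h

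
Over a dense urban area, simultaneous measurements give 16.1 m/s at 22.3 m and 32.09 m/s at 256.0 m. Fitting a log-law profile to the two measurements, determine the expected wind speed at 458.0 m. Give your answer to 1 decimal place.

Log law: V ∝ ln(z/z₀). From the pair, with r = V₁/V₂ = 0.50171,
ln z₀ = (ln z₁ − r·ln z₂)/(1 − r) = (3.1046 − 0.50171×5.5452)/0.49829 = 0.6472 → z₀ = 1.910 m
V₃ = V₁ · ln(z₃/z₀)/ln(z₁/z₀) = 16.1 × 5.4797/2.4574 = 35.9011 m/s

35.9 m/s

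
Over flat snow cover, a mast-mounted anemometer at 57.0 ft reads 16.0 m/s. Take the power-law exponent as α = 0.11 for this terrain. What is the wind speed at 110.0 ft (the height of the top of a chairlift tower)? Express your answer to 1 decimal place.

17.2 m/s

Power-law profile: V₂ = V₁ · (z₂/z₁)^α
V₂ = 16.0 × (110.0/57.0)^0.11 = 16.0 × (1.9298)^0.11
    = 16.0 × 1.0750 = 17.1999 m/s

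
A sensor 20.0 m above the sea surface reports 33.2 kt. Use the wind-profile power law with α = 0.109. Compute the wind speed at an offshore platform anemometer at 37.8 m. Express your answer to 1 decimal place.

35.6 kt

Power-law profile: V₂ = V₁ · (z₂/z₁)^α
V₂ = 33.2 × (37.8/20.0)^0.109 = 33.2 × (1.8900)^0.109
    = 33.2 × 1.0719 = 35.5854 kt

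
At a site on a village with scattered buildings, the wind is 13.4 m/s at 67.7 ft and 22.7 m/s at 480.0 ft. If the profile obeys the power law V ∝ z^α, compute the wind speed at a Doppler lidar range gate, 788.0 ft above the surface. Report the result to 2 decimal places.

25.94 m/s

First find α: α = ln(V₂/V₁)/ln(z₂/z₁) = ln(22.7/13.4)/ln(480.0/67.7) = 0.52711/1.95870 = 0.2691
Extrapolate from 480.0 ft to 788.0 ft: V₃ = 22.7 × (788.0/480.0)^0.2691 = 22.7 × 1.1427 = 25.9395 m/s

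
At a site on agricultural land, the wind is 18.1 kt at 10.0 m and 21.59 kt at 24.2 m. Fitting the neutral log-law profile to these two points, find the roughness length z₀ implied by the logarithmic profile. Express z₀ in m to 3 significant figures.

Log law: V(z) ∝ ln(z/z₀). With r = V₁/V₂ = 18.1/21.59 = 0.83835,
r · ln(z₂/z₀) = ln(z₁/z₀) ⇒ ln z₀ = (ln z₁ − r·ln z₂)/(1 − r)
ln z₀ = (2.30259 − 0.83835×3.18635) / 0.16165 = -2.2809
z₀ = exp(-2.2809) = 0.1022 m

z₀ ≈ 0.102 m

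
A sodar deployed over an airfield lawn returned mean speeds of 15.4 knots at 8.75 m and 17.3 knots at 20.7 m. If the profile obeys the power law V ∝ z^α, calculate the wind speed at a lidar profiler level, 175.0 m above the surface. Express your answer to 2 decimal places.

First find α: α = ln(V₂/V₁)/ln(z₂/z₁) = ln(17.3/15.4)/ln(20.7/8.75) = 0.11634/0.86108 = 0.1351
Extrapolate from 20.7 m to 175.0 m: V₃ = 17.3 × (175.0/20.7)^0.1351 = 17.3 × 1.3343 = 23.0834 knots

23.08 knots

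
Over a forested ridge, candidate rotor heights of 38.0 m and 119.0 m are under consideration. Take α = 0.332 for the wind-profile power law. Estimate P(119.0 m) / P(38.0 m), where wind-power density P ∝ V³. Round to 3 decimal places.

Speed ratio: V_B/V_A = (z_B/z_A)^α = (119.0/38.0)^0.332 = (3.1316)^0.332 = 1.46081
Power-density ratio: P_B/P_A = (V_B/V_A)³ = (1.46081)³ = 3.11731

3.117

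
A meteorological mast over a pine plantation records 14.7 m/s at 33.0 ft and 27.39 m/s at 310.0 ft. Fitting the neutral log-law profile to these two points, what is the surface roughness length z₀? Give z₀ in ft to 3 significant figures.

z₀ ≈ 2.46 ft

Log law: V(z) ∝ ln(z/z₀). With r = V₁/V₂ = 14.7/27.39 = 0.53669,
r · ln(z₂/z₀) = ln(z₁/z₀) ⇒ ln z₀ = (ln z₁ − r·ln z₂)/(1 − r)
ln z₀ = (3.49651 − 0.53669×5.73657) / 0.46331 = 0.9016
z₀ = exp(0.9016) = 2.464 ft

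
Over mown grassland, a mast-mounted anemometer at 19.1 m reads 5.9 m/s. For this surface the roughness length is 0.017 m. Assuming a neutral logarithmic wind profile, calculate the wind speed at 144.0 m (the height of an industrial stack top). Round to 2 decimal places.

Log law: V(z) ∝ ln(z/z₀), so V₂/V₁ = ln(z₂/z₀) / ln(z₁/z₀).
ln(144.0/0.017) = 9.0444, ln(19.1/0.017) = 7.0242
V₂ = 5.9 × 9.0444/7.0242 = 5.9 × 1.2876 = 7.5968 m/s

7.60 m/s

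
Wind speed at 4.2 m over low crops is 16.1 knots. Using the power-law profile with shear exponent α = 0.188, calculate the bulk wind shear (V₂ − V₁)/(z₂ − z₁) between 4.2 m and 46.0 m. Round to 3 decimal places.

0.219 knots/m

Power law: V₂ = V₁ · (z₂/z₁)^α = 16.1 × (10.9524)^0.188 = 25.2495 knots
ΔV/Δz = (25.2495 − 16.1)/(46.0 − 4.2) = 9.1495/41.8000 = 0.21889 knots/m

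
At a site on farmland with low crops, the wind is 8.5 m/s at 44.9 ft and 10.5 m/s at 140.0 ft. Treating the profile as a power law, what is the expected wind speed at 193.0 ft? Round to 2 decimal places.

11.15 m/s

First find α: α = ln(V₂/V₁)/ln(z₂/z₁) = ln(10.5/8.5)/ln(140.0/44.9) = 0.21131/1.13720 = 0.1858
Extrapolate from 140.0 ft to 193.0 ft: V₃ = 10.5 × (193.0/140.0)^0.1858 = 10.5 × 1.0615 = 11.1454 m/s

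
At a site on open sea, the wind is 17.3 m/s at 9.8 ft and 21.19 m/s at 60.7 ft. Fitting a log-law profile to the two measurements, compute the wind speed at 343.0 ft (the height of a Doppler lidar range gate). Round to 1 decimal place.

Log law: V ∝ ln(z/z₀). From the pair, with r = V₁/V₂ = 0.81642,
ln z₀ = (ln z₁ − r·ln z₂)/(1 − r) = (2.2824 − 0.81642×4.1059)/0.18358 = -5.8275 → z₀ = 0.002945 ft
V₃ = V₁ · ln(z₃/z₀)/ln(z₁/z₀) = 17.3 × 11.6653/8.1099 = 24.8842 m/s

24.9 m/s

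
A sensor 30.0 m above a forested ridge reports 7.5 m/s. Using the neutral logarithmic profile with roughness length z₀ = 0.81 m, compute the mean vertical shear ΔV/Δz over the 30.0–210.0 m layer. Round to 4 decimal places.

0.0224 m/s/m

Log law: V₂ = V₁ · ln(z₂/z₀)/ln(z₁/z₀) = 7.5 × 5.5578/3.6119 = 11.5406 m/s
ΔV/Δz = (11.5406 − 7.5)/(210.0 − 30.0) = 4.0406/180.0000 = 0.02245 m/s/m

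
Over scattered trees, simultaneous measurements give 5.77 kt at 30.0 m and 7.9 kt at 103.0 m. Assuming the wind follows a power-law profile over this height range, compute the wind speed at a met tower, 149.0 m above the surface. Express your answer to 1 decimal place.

First find α: α = ln(V₂/V₁)/ln(z₂/z₁) = ln(7.9/5.77)/ln(103.0/30.0) = 0.31419/1.23353 = 0.2547
Extrapolate from 103.0 m to 149.0 m: V₃ = 7.9 × (149.0/103.0)^0.2547 = 7.9 × 1.0986 = 8.6790 kt

8.7 kt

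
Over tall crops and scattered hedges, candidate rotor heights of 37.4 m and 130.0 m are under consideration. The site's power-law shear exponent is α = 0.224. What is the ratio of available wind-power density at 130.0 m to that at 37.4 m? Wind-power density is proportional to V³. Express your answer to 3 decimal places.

2.310

Speed ratio: V_B/V_A = (z_B/z_A)^α = (130.0/37.4)^0.224 = (3.4759)^0.224 = 1.32190
Power-density ratio: P_B/P_A = (V_B/V_A)³ = (1.32190)³ = 2.30994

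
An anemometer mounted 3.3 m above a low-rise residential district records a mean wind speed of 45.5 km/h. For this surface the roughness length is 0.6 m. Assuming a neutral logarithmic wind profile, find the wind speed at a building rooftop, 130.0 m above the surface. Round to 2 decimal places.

Log law: V(z) ∝ ln(z/z₀), so V₂/V₁ = ln(z₂/z₀) / ln(z₁/z₀).
ln(130.0/0.6) = 5.3784, ln(3.3/0.6) = 1.7047
V₂ = 45.5 × 5.3784/1.7047 = 45.5 × 3.1549 = 143.5493 km/h

143.55 km/h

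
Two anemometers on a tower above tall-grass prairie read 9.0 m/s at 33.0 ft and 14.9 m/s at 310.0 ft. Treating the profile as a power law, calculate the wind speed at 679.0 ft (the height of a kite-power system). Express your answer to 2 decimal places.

First find α: α = ln(V₂/V₁)/ln(z₂/z₁) = ln(14.9/9.0)/ln(310.0/33.0) = 0.50414/2.24006 = 0.2251
Extrapolate from 310.0 ft to 679.0 ft: V₃ = 14.9 × (679.0/310.0)^0.2251 = 14.9 × 1.1930 = 17.7754 m/s

17.78 m/s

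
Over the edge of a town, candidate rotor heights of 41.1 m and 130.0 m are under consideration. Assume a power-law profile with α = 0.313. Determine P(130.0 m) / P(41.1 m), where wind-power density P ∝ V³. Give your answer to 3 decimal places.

2.948

Speed ratio: V_B/V_A = (z_B/z_A)^α = (130.0/41.1)^0.313 = (3.1630)^0.313 = 1.43394
Power-density ratio: P_B/P_A = (V_B/V_A)³ = (1.43394)³ = 2.94846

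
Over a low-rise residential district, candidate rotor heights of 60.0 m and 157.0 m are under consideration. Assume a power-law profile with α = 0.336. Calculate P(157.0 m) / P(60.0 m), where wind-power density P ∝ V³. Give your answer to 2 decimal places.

Speed ratio: V_B/V_A = (z_B/z_A)^α = (157.0/60.0)^0.336 = (2.6167)^0.336 = 1.38154
Power-density ratio: P_B/P_A = (V_B/V_A)³ = (1.38154)³ = 2.63688

2.64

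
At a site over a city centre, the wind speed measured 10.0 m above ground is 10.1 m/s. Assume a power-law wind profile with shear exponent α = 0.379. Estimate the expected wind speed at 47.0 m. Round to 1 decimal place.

18.2 m/s

Power-law profile: V₂ = V₁ · (z₂/z₁)^α
V₂ = 10.1 × (47.0/10.0)^0.379 = 10.1 × (4.7000)^0.379
    = 10.1 × 1.7977 = 18.1571 m/s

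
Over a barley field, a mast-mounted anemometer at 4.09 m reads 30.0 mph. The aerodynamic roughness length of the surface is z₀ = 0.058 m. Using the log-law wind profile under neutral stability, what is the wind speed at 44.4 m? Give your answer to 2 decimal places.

Log law: V(z) ∝ ln(z/z₀), so V₂/V₁ = ln(z₂/z₀) / ln(z₁/z₀).
ln(44.4/0.058) = 6.6406, ln(4.09/0.058) = 4.2559
V₂ = 30.0 × 6.6406/4.2559 = 30.0 × 1.5603 = 46.8100 mph

46.81 mph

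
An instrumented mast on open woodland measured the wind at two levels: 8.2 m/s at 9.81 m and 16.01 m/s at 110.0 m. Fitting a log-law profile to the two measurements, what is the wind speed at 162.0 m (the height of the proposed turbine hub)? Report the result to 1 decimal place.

Log law: V ∝ ln(z/z₀). From the pair, with r = V₁/V₂ = 0.51218,
ln z₀ = (ln z₁ − r·ln z₂)/(1 − r) = (2.2834 − 0.51218×4.7005)/0.48782 = -0.2544 → z₀ = 0.7754 m
V₃ = V₁ · ln(z₃/z₀)/ln(z₁/z₀) = 8.2 × 5.3420/2.5378 = 17.2608 m/s

17.3 m/s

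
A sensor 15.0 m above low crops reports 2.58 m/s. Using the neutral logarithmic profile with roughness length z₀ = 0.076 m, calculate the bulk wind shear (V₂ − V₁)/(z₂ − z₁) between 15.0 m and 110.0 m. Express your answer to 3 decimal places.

Log law: V₂ = V₁ · ln(z₂/z₀)/ln(z₁/z₀) = 2.58 × 7.2775/5.2851 = 3.5526 m/s
ΔV/Δz = (3.5526 − 2.58)/(110.0 − 15.0) = 0.9726/95.0000 = 0.01024 m/s/m

0.010 m/s/m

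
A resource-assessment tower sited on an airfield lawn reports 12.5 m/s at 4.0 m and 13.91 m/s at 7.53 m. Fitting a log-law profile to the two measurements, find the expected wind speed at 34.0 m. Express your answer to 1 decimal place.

Log law: V ∝ ln(z/z₀). From the pair, with r = V₁/V₂ = 0.89863,
ln z₀ = (ln z₁ − r·ln z₂)/(1 − r) = (1.3863 − 0.89863×2.0189)/0.10137 = -4.2219 → z₀ = 0.01467 m
V₃ = V₁ · ln(z₃/z₀)/ln(z₁/z₀) = 12.5 × 7.7482/5.6082 = 17.2700 m/s

17.3 m/s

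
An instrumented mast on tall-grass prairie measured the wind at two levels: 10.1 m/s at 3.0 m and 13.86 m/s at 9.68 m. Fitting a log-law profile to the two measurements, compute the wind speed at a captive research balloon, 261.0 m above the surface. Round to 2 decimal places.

Log law: V ∝ ln(z/z₀). From the pair, with r = V₁/V₂ = 0.72872,
ln z₀ = (ln z₁ − r·ln z₂)/(1 − r) = (1.0986 − 0.72872×2.2701)/0.27128 = -2.0481 → z₀ = 0.1290 m
V₃ = V₁ · ln(z₃/z₀)/ln(z₁/z₀) = 10.1 × 7.6126/3.1467 = 24.4342 m/s

24.43 m/s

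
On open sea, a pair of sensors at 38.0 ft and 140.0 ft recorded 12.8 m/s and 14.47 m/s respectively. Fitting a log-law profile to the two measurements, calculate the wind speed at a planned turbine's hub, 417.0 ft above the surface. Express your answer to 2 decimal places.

Log law: V ∝ ln(z/z₀). From the pair, with r = V₁/V₂ = 0.88459,
ln z₀ = (ln z₁ − r·ln z₂)/(1 − r) = (3.6376 − 0.88459×4.9416)/0.11541 = -6.3576 → z₀ = 0.001734 ft
V₃ = V₁ · ln(z₃/z₀)/ln(z₁/z₀) = 12.8 × 12.3907/9.9952 = 15.8677 m/s

15.87 m/s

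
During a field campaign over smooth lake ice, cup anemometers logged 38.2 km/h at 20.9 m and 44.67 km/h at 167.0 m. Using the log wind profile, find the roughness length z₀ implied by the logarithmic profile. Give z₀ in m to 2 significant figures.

Log law: V(z) ∝ ln(z/z₀). With r = V₁/V₂ = 38.2/44.67 = 0.85516,
r · ln(z₂/z₀) = ln(z₁/z₀) ⇒ ln z₀ = (ln z₁ − r·ln z₂)/(1 − r)
ln z₀ = (3.03975 − 0.85516×5.11799) / 0.14484 = -9.2306
z₀ = exp(-9.2306) = 0.00009800 m

z₀ ≈ 0.000098 m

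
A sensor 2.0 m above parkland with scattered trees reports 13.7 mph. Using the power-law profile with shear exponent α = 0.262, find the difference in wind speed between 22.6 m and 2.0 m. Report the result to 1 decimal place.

Power law: V₂ = V₁ · (z₂/z₁)^α = 13.7 × (11.3000)^0.262 = 25.8599 mph
ΔV = 25.8599 − 13.7 = 12.1599 mph

12.2 mph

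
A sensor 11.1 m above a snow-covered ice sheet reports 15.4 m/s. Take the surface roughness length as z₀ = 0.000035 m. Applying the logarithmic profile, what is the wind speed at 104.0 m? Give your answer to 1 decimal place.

18.1 m/s

Log law: V(z) ∝ ln(z/z₀), so V₂/V₁ = ln(z₂/z₀) / ln(z₁/z₀).
ln(104.0/0.000035) = 14.9046, ln(11.1/0.000035) = 12.6671
V₂ = 15.4 × 14.9046/12.6671 = 15.4 × 1.1766 = 18.1202 m/s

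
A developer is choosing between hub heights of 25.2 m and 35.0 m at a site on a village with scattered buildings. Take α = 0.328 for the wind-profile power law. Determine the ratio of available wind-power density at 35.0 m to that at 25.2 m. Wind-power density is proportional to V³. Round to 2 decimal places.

1.38

Speed ratio: V_B/V_A = (z_B/z_A)^α = (35.0/25.2)^0.328 = (1.3889)^0.328 = 1.11377
Power-density ratio: P_B/P_A = (V_B/V_A)³ = (1.11377)³ = 1.38161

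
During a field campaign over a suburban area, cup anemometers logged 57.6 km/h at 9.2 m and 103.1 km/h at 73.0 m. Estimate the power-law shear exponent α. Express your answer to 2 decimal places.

α ≈ 0.28

Power law: V₂/V₁ = (z₂/z₁)^α ⇒ α = ln(V₂/V₁) / ln(z₂/z₁)
α = ln(103.1/57.6) / ln(73.0/9.2) = ln(1.7899) / ln(7.9348)
  = 0.58218 / 2.07126 = 0.28107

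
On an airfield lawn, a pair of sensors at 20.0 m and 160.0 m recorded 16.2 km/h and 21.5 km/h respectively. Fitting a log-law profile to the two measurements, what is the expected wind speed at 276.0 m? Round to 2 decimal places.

Log law: V ∝ ln(z/z₀). From the pair, with r = V₁/V₂ = 0.75349,
ln z₀ = (ln z₁ − r·ln z₂)/(1 − r) = (2.9957 − 0.75349×5.0752)/0.24651 = -3.3603 → z₀ = 0.03472 m
V₃ = V₁ · ln(z₃/z₀)/ln(z₁/z₀) = 16.2 × 8.9807/6.3560 = 22.8897 km/h

22.89 km/h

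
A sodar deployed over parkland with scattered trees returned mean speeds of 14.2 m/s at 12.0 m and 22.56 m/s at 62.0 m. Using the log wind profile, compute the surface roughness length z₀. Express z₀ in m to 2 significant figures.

z₀ ≈ 0.74 m

Log law: V(z) ∝ ln(z/z₀). With r = V₁/V₂ = 14.2/22.56 = 0.62943,
r · ln(z₂/z₀) = ln(z₁/z₀) ⇒ ln z₀ = (ln z₁ − r·ln z₂)/(1 − r)
ln z₀ = (2.48491 − 0.62943×4.12713) / 0.37057 = -0.3045
z₀ = exp(-0.3045) = 0.7375 m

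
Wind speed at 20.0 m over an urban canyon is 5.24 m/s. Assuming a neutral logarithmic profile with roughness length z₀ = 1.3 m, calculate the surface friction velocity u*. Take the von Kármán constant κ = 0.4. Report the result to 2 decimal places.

Log law: V(z) = (u*/κ) · ln(z/z₀) ⇒ u* = κ · V / ln(z/z₀)
u* = 0.4 × 5.24 / ln(20.0/1.3) = 0.4 × 5.24 / 2.7334
   = 2.0960 / 2.7334 = 0.7668 m/s

u* ≈ 0.77 m/s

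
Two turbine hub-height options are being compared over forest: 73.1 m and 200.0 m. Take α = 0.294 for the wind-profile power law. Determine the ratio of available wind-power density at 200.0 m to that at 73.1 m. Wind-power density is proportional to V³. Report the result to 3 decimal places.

2.430

Speed ratio: V_B/V_A = (z_B/z_A)^α = (200.0/73.1)^0.294 = (2.7360)^0.294 = 1.34435
Power-density ratio: P_B/P_A = (V_B/V_A)³ = (1.34435)³ = 2.42959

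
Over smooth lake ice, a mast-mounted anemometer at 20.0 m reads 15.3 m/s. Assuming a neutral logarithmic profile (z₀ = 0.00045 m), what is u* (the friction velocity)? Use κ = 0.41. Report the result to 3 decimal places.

u* ≈ 0.586 m/s

Log law: V(z) = (u*/κ) · ln(z/z₀) ⇒ u* = κ · V / ln(z/z₀)
u* = 0.41 × 15.3 / ln(20.0/0.00045) = 0.41 × 15.3 / 10.7020
   = 6.2730 / 10.7020 = 0.5862 m/s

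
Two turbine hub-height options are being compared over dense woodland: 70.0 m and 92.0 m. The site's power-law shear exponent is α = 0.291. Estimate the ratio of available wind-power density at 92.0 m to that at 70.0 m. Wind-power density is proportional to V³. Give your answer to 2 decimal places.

Speed ratio: V_B/V_A = (z_B/z_A)^α = (92.0/70.0)^0.291 = (1.3143)^0.291 = 1.08278
Power-density ratio: P_B/P_A = (V_B/V_A)³ = (1.08278)³ = 1.26945

1.27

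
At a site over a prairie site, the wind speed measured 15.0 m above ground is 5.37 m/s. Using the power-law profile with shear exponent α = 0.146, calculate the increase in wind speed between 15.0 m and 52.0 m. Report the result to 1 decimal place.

1.1 m/s

Power law: V₂ = V₁ · (z₂/z₁)^α = 5.37 × (3.4667)^0.146 = 6.4387 m/s
ΔV = 6.4387 − 5.37 = 1.0687 m/s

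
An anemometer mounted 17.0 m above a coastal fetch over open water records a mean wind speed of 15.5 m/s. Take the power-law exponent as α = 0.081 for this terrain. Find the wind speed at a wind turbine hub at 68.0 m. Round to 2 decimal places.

Power-law profile: V₂ = V₁ · (z₂/z₁)^α
V₂ = 15.5 × (68.0/17.0)^0.081 = 15.5 × (4.0000)^0.081
    = 15.5 × 1.1188 = 17.3420 m/s

17.34 m/s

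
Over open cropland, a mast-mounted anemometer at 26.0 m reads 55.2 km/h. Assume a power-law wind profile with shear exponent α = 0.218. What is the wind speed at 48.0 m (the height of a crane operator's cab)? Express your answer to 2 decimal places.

Power-law profile: V₂ = V₁ · (z₂/z₁)^α
V₂ = 55.2 × (48.0/26.0)^0.218 = 55.2 × (1.8462)^0.218
    = 55.2 × 1.1430 = 63.0936 km/h

63.09 km/h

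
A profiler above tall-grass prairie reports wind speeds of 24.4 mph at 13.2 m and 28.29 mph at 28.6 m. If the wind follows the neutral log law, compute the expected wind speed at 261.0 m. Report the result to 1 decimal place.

39.4 mph

Log law: V ∝ ln(z/z₀). From the pair, with r = V₁/V₂ = 0.86250,
ln z₀ = (ln z₁ − r·ln z₂)/(1 − r) = (2.5802 − 0.86250×3.3534)/0.13750 = -2.2696 → z₀ = 0.1034 m
V₃ = V₁ · ln(z₃/z₀)/ln(z₁/z₀) = 24.4 × 7.8341/4.8498 = 39.4143 mph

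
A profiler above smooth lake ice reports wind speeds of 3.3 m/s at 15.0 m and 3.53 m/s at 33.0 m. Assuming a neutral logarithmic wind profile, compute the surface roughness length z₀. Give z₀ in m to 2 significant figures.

z₀ ≈ 0.00018 m

Log law: V(z) ∝ ln(z/z₀). With r = V₁/V₂ = 3.3/3.53 = 0.93484,
r · ln(z₂/z₀) = ln(z₁/z₀) ⇒ ln z₀ = (ln z₁ − r·ln z₂)/(1 − r)
ln z₀ = (2.70805 − 0.93484×3.49651) / 0.06516 = -8.6046
z₀ = exp(-8.6046) = 0.0001833 m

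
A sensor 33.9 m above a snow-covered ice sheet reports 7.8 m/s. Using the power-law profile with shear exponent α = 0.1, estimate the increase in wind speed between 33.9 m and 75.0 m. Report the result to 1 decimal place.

0.6 m/s

Power law: V₂ = V₁ · (z₂/z₁)^α = 7.8 × (2.2124)^0.1 = 8.4446 m/s
ΔV = 8.4446 − 7.8 = 0.6446 m/s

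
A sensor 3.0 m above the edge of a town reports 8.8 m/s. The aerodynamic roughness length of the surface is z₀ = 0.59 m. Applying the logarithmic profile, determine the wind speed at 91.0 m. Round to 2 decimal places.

27.26 m/s

Log law: V(z) ∝ ln(z/z₀), so V₂/V₁ = ln(z₂/z₀) / ln(z₁/z₀).
ln(91.0/0.59) = 5.0385, ln(3.0/0.59) = 1.6262
V₂ = 8.8 × 5.0385/1.6262 = 8.8 × 3.0982 = 27.2645 m/s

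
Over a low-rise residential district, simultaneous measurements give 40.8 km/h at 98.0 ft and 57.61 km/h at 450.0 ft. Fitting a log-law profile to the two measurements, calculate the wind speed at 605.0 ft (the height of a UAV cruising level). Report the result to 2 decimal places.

60.87 km/h

Log law: V ∝ ln(z/z₀). From the pair, with r = V₁/V₂ = 0.70821,
ln z₀ = (ln z₁ − r·ln z₂)/(1 − r) = (4.5850 − 0.70821×6.1092)/0.29179 = 0.8853 → z₀ = 2.424 ft
V₃ = V₁ · ln(z₃/z₀)/ln(z₁/z₀) = 40.8 × 5.5199/3.6996 = 60.8741 km/h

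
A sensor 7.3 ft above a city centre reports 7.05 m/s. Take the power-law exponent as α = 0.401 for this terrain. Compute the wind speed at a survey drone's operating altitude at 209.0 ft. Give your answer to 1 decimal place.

Power-law profile: V₂ = V₁ · (z₂/z₁)^α
V₂ = 7.05 × (209.0/7.3)^0.401 = 7.05 × (28.6301)^0.401
    = 7.05 × 3.8387 = 27.0630 m/s

27.1 m/s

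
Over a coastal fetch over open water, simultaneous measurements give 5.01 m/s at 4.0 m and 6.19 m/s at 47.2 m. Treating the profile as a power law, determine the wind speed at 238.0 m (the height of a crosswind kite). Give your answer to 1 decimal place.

First find α: α = ln(V₂/V₁)/ln(z₂/z₁) = ln(6.19/5.01)/ln(47.2/4.0) = 0.21150/2.46810 = 0.0857
Extrapolate from 47.2 m to 238.0 m: V₃ = 6.19 × (238.0/47.2)^0.0857 = 6.19 × 1.1487 = 7.1105 m/s

7.1 m/s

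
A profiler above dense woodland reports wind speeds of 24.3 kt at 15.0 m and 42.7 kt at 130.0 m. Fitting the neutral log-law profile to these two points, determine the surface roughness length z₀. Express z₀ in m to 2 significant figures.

Log law: V(z) ∝ ln(z/z₀). With r = V₁/V₂ = 24.3/42.7 = 0.56909,
r · ln(z₂/z₀) = ln(z₁/z₀) ⇒ ln z₀ = (ln z₁ − r·ln z₂)/(1 − r)
ln z₀ = (2.70805 − 0.56909×4.86753) / 0.43091 = -0.1439
z₀ = exp(-0.1439) = 0.8660 m

z₀ ≈ 0.87 m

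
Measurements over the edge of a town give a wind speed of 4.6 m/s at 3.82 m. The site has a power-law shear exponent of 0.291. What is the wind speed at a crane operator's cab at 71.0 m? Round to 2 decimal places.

Power-law profile: V₂ = V₁ · (z₂/z₁)^α
V₂ = 4.6 × (71.0/3.82)^0.291 = 4.6 × (18.5864)^0.291
    = 4.6 × 2.3406 = 10.7670 m/s

10.77 m/s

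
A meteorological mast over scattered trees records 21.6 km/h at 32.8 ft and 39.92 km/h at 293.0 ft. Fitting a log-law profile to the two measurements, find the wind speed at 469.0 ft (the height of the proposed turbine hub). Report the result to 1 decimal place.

43.9 km/h

Log law: V ∝ ln(z/z₀). From the pair, with r = V₁/V₂ = 0.54108,
ln z₀ = (ln z₁ − r·ln z₂)/(1 − r) = (3.4904 − 0.54108×5.6802)/0.45892 = 0.9086 → z₀ = 2.481 ft
V₃ = V₁ · ln(z₃/z₀)/ln(z₁/z₀) = 21.6 × 5.2420/2.5818 = 43.8557 km/h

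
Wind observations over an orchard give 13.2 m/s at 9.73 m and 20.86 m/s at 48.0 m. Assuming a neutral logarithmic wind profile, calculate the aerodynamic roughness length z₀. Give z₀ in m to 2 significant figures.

z₀ ≈ 0.62 m

Log law: V(z) ∝ ln(z/z₀). With r = V₁/V₂ = 13.2/20.86 = 0.63279,
r · ln(z₂/z₀) = ln(z₁/z₀) ⇒ ln z₀ = (ln z₁ − r·ln z₂)/(1 − r)
ln z₀ = (2.27521 − 0.63279×3.87120) / 0.36721 = -0.4751
z₀ = exp(-0.4751) = 0.6219 m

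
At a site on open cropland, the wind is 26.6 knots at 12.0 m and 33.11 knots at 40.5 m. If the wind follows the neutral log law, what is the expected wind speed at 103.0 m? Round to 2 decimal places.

38.11 knots

Log law: V ∝ ln(z/z₀). From the pair, with r = V₁/V₂ = 0.80338,
ln z₀ = (ln z₁ − r·ln z₂)/(1 − r) = (2.4849 − 0.80338×3.7013)/0.19662 = -2.4853 → z₀ = 0.08330 m
V₃ = V₁ · ln(z₃/z₀)/ln(z₁/z₀) = 26.6 × 7.1200/4.9702 = 38.1056 knots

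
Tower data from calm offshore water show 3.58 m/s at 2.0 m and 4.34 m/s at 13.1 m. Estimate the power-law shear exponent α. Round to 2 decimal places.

α ≈ 0.10

Power law: V₂/V₁ = (z₂/z₁)^α ⇒ α = ln(V₂/V₁) / ln(z₂/z₁)
α = ln(4.34/3.58) / ln(13.1/2.0) = ln(1.2123) / ln(6.5500)
  = 0.19251 / 1.87947 = 0.10243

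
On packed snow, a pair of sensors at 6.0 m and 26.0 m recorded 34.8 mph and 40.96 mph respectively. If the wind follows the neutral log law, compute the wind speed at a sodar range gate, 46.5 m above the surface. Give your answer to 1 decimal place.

43.4 mph

Log law: V ∝ ln(z/z₀). From the pair, with r = V₁/V₂ = 0.84961,
ln z₀ = (ln z₁ − r·ln z₂)/(1 − r) = (1.7918 − 0.84961×3.2581)/0.15039 = -6.4921 → z₀ = 0.001515 m
V₃ = V₁ · ln(z₃/z₀)/ln(z₁/z₀) = 34.8 × 10.3315/8.2839 = 43.4022 mph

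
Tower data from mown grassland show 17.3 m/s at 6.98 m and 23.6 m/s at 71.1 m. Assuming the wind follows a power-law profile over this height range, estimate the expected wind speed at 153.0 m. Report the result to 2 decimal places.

First find α: α = ln(V₂/V₁)/ln(z₂/z₁) = ln(23.6/17.3)/ln(71.1/6.98) = 0.31054/2.32104 = 0.1338
Extrapolate from 71.1 m to 153.0 m: V₃ = 23.6 × (153.0/71.1)^0.1338 = 23.6 × 1.1080 = 26.1482 m/s

26.15 m/s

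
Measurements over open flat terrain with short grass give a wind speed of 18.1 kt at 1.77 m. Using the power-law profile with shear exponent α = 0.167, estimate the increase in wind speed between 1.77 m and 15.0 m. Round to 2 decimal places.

7.76 kt

Power law: V₂ = V₁ · (z₂/z₁)^α = 18.1 × (8.4746)^0.167 = 25.8627 kt
ΔV = 25.8627 − 18.1 = 7.7627 kt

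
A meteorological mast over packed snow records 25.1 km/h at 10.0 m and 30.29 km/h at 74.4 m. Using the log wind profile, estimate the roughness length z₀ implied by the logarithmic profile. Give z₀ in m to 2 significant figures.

z₀ ≈ 0.00061 m

Log law: V(z) ∝ ln(z/z₀). With r = V₁/V₂ = 25.1/30.29 = 0.82866,
r · ln(z₂/z₀) = ln(z₁/z₀) ⇒ ln z₀ = (ln z₁ − r·ln z₂)/(1 − r)
ln z₀ = (2.30259 − 0.82866×4.30946) / 0.17134 = -7.4031
z₀ = exp(-7.4031) = 0.0006094 m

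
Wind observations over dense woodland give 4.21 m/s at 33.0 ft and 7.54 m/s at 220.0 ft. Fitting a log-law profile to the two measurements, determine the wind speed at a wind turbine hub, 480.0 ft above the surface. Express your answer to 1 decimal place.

8.9 m/s

Log law: V ∝ ln(z/z₀). From the pair, with r = V₁/V₂ = 0.55836,
ln z₀ = (ln z₁ − r·ln z₂)/(1 − r) = (3.4965 − 0.55836×5.3936)/0.44164 = 1.0980 → z₀ = 2.998 ft
V₃ = V₁ · ln(z₃/z₀)/ln(z₁/z₀) = 4.21 × 5.0757/2.3985 = 8.9094 m/s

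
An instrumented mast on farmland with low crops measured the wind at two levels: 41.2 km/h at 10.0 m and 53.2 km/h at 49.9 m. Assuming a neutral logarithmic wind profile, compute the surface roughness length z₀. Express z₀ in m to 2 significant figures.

z₀ ≈ 0.040 m

Log law: V(z) ∝ ln(z/z₀). With r = V₁/V₂ = 41.2/53.2 = 0.77444,
r · ln(z₂/z₀) = ln(z₁/z₀) ⇒ ln z₀ = (ln z₁ − r·ln z₂)/(1 − r)
ln z₀ = (2.30259 − 0.77444×3.91002) / 0.22556 = -3.2163
z₀ = exp(-3.2163) = 0.04010 m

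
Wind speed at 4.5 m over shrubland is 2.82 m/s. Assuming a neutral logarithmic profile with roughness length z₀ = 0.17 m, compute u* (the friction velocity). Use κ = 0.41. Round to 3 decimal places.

Log law: V(z) = (u*/κ) · ln(z/z₀) ⇒ u* = κ · V / ln(z/z₀)
u* = 0.41 × 2.82 / ln(4.5/0.17) = 0.41 × 2.82 / 3.2760
   = 1.1562 / 3.2760 = 0.3529 m/s

u* ≈ 0.353 m/s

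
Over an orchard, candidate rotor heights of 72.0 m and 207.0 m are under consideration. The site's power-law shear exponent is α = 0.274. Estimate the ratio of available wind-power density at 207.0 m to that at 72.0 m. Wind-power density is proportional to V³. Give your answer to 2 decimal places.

Speed ratio: V_B/V_A = (z_B/z_A)^α = (207.0/72.0)^0.274 = (2.8750)^0.274 = 1.33557
Power-density ratio: P_B/P_A = (V_B/V_A)³ = (1.33557)³ = 2.38232

2.38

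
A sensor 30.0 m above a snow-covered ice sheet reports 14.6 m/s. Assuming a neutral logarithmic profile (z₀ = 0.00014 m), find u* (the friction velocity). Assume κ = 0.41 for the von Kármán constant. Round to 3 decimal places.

u* ≈ 0.488 m/s

Log law: V(z) = (u*/κ) · ln(z/z₀) ⇒ u* = κ · V / ln(z/z₀)
u* = 0.41 × 14.6 / ln(30.0/0.00014) = 0.41 × 14.6 / 12.2751
   = 5.9860 / 12.2751 = 0.4877 m/s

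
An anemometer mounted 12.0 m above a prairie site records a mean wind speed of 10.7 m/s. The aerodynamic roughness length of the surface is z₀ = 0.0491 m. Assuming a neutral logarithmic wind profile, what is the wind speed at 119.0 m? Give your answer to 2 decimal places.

Log law: V(z) ∝ ln(z/z₀), so V₂/V₁ = ln(z₂/z₀) / ln(z₁/z₀).
ln(119.0/0.0491) = 7.7930, ln(12.0/0.0491) = 5.4988
V₂ = 10.7 × 7.7930/5.4988 = 10.7 × 1.4172 = 15.1643 m/s

15.16 m/s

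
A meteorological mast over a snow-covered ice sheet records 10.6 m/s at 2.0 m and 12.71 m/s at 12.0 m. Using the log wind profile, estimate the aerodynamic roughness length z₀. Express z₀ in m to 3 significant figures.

Log law: V(z) ∝ ln(z/z₀). With r = V₁/V₂ = 10.6/12.71 = 0.83399,
r · ln(z₂/z₀) = ln(z₁/z₀) ⇒ ln z₀ = (ln z₁ − r·ln z₂)/(1 − r)
ln z₀ = (0.69315 − 0.83399×2.48491) / 0.16601 = -8.3081
z₀ = exp(-8.3081) = 0.0002465 m

z₀ ≈ 0.000247 m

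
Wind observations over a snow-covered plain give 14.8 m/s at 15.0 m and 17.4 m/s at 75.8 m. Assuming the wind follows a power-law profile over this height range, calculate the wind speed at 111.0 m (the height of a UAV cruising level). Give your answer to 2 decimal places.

First find α: α = ln(V₂/V₁)/ln(z₂/z₁) = ln(17.4/14.8)/ln(75.8/15.0) = 0.16184/1.62005 = 0.0999
Extrapolate from 75.8 m to 111.0 m: V₃ = 17.4 × (111.0/75.8)^0.0999 = 17.4 × 1.0388 = 18.0758 m/s

18.08 m/s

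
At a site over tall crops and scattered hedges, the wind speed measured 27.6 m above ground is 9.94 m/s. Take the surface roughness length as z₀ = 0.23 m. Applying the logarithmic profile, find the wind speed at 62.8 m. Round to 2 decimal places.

Log law: V(z) ∝ ln(z/z₀), so V₂/V₁ = ln(z₂/z₀) / ln(z₁/z₀).
ln(62.8/0.23) = 5.6096, ln(27.6/0.23) = 4.7875
V₂ = 9.94 × 5.6096/4.7875 = 9.94 × 1.1717 = 11.6470 m/s

11.65 m/s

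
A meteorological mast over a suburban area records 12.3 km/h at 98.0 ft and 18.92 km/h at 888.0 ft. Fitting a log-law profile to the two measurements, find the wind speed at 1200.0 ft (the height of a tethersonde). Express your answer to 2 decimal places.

Log law: V ∝ ln(z/z₀). From the pair, with r = V₁/V₂ = 0.65011,
ln z₀ = (ln z₁ − r·ln z₂)/(1 − r) = (4.5850 − 0.65011×6.7890)/0.34989 = 0.4899 → z₀ = 1.632 ft
V₃ = V₁ · ln(z₃/z₀)/ln(z₁/z₀) = 12.3 × 6.6002/4.0951 = 19.8244 km/h

19.82 km/h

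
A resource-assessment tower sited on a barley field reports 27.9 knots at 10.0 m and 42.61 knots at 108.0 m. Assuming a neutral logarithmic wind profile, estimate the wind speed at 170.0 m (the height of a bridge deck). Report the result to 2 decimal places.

45.41 knots

Log law: V ∝ ln(z/z₀). From the pair, with r = V₁/V₂ = 0.65478,
ln z₀ = (ln z₁ − r·ln z₂)/(1 − r) = (2.3026 − 0.65478×4.6821)/0.34522 = -2.2106 → z₀ = 0.1096 m
V₃ = V₁ · ln(z₃/z₀)/ln(z₁/z₀) = 27.9 × 7.3464/4.5132 = 45.4145 knots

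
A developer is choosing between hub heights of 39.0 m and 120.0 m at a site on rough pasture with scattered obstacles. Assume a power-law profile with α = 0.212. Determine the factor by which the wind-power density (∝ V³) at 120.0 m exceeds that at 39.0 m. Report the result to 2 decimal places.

2.04

Speed ratio: V_B/V_A = (z_B/z_A)^α = (120.0/39.0)^0.212 = (3.0769)^0.212 = 1.26906
Power-density ratio: P_B/P_A = (V_B/V_A)³ = (1.26906)³ = 2.04382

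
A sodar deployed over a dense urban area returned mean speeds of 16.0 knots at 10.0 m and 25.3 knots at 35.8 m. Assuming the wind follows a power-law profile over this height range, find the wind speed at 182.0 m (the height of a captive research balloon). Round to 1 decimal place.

First find α: α = ln(V₂/V₁)/ln(z₂/z₁) = ln(25.3/16.0)/ln(35.8/10.0) = 0.45822/1.27536 = 0.3593
Extrapolate from 35.8 m to 182.0 m: V₃ = 25.3 × (182.0/35.8)^0.3593 = 25.3 × 1.7936 = 45.3776 knots

45.4 knots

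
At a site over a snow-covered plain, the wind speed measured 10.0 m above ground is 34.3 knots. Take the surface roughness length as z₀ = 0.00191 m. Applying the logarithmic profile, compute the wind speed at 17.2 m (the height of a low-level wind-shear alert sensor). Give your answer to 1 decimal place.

Log law: V(z) ∝ ln(z/z₀), so V₂/V₁ = ln(z₂/z₀) / ln(z₁/z₀).
ln(17.2/0.00191) = 9.1056, ln(10.0/0.00191) = 8.5632
V₂ = 34.3 × 9.1056/8.5632 = 34.3 × 1.0633 = 36.4723 knots

36.5 knots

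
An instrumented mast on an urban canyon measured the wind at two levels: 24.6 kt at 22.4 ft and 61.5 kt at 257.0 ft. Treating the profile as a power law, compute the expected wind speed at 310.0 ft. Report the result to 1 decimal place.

First find α: α = ln(V₂/V₁)/ln(z₂/z₁) = ln(61.5/24.6)/ln(257.0/22.4) = 0.91629/2.44002 = 0.3755
Extrapolate from 257.0 ft to 310.0 ft: V₃ = 61.5 × (310.0/257.0)^0.3755 = 61.5 × 1.0729 = 65.9863 kt

66.0 kt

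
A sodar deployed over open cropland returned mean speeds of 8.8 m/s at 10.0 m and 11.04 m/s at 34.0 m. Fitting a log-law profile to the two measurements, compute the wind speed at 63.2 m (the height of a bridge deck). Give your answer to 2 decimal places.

12.17 m/s

Log law: V ∝ ln(z/z₀). From the pair, with r = V₁/V₂ = 0.79710,
ln z₀ = (ln z₁ − r·ln z₂)/(1 − r) = (2.3026 − 0.79710×3.5264)/0.20290 = -2.5051 → z₀ = 0.08167 m
V₃ = V₁ · ln(z₃/z₀)/ln(z₁/z₀) = 8.8 × 6.6514/4.8077 = 12.1747 m/s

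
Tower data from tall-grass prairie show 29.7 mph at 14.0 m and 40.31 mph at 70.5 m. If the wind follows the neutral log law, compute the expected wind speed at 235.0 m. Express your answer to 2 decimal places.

Log law: V ∝ ln(z/z₀). From the pair, with r = V₁/V₂ = 0.73679,
ln z₀ = (ln z₁ − r·ln z₂)/(1 − r) = (2.6391 − 0.73679×4.2556)/0.26321 = -1.8861 → z₀ = 0.1517 m
V₃ = V₁ · ln(z₃/z₀)/ln(z₁/z₀) = 29.7 × 7.3457/4.5251 = 48.2121 mph

48.21 mph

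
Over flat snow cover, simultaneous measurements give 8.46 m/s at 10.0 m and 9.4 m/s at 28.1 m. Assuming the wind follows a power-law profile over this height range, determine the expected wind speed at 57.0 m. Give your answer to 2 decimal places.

10.10 m/s

First find α: α = ln(V₂/V₁)/ln(z₂/z₁) = ln(9.4/8.46)/ln(28.1/10.0) = 0.10536/1.03318 = 0.1020
Extrapolate from 28.1 m to 57.0 m: V₃ = 9.4 × (57.0/28.1)^0.1020 = 9.4 × 1.0748 = 10.1030 m/s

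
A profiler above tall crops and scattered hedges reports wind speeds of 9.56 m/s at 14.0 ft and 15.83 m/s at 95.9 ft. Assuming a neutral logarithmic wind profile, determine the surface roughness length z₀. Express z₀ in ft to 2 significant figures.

z₀ ≈ 0.74 ft

Log law: V(z) ∝ ln(z/z₀). With r = V₁/V₂ = 9.56/15.83 = 0.60392,
r · ln(z₂/z₀) = ln(z₁/z₀) ⇒ ln z₀ = (ln z₁ − r·ln z₂)/(1 − r)
ln z₀ = (2.63906 − 0.60392×4.56331) / 0.39608 = -0.2949
z₀ = exp(-0.2949) = 0.7446 ft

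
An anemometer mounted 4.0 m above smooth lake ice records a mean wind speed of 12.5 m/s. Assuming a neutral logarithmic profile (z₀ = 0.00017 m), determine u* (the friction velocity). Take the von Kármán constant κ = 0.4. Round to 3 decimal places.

u* ≈ 0.497 m/s

Log law: V(z) = (u*/κ) · ln(z/z₀) ⇒ u* = κ · V / ln(z/z₀)
u* = 0.4 × 12.5 / ln(4.0/0.00017) = 0.4 × 12.5 / 10.0660
   = 5.0000 / 10.0660 = 0.4967 m/s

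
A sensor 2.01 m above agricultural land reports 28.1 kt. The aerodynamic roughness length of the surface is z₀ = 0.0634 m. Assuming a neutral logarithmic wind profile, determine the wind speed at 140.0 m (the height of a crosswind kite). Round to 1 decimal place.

Log law: V(z) ∝ ln(z/z₀), so V₂/V₁ = ln(z₂/z₀) / ln(z₁/z₀).
ln(140.0/0.0634) = 7.6999, ln(2.01/0.0634) = 3.4564
V₂ = 28.1 × 7.6999/3.4564 = 28.1 × 2.2277 = 62.5988 kt

62.6 kt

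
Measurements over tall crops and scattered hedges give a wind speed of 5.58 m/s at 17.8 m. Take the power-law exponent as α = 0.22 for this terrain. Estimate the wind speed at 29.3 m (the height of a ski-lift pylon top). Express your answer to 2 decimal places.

6.23 m/s

Power-law profile: V₂ = V₁ · (z₂/z₁)^α
V₂ = 5.58 × (29.3/17.8)^0.22 = 5.58 × (1.6461)^0.22
    = 5.58 × 1.1159 = 6.2266 m/s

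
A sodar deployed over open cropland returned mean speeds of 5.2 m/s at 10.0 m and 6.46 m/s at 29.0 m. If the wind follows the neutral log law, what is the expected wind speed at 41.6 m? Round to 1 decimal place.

Log law: V ∝ ln(z/z₀). From the pair, with r = V₁/V₂ = 0.80495,
ln z₀ = (ln z₁ − r·ln z₂)/(1 − r) = (2.3026 − 0.80495×3.3673)/0.19505 = -2.0915 → z₀ = 0.1235 m
V₃ = V₁ · ln(z₃/z₀)/ln(z₁/z₀) = 5.2 × 5.8196/4.3940 = 6.8870 m/s

6.9 m/s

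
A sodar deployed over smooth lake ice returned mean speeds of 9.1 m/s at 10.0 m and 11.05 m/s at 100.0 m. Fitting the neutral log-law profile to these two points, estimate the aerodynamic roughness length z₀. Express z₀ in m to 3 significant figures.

z₀ ≈ 0.000215 m

Log law: V(z) ∝ ln(z/z₀). With r = V₁/V₂ = 9.1/11.05 = 0.82353,
r · ln(z₂/z₀) = ln(z₁/z₀) ⇒ ln z₀ = (ln z₁ − r·ln z₂)/(1 − r)
ln z₀ = (2.30259 − 0.82353×4.60517) / 0.17647 = -8.4428
z₀ = exp(-8.4428) = 0.0002154 m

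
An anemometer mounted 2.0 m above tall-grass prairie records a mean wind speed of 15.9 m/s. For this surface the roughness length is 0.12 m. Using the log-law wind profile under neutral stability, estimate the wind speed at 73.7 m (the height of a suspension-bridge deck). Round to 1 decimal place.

36.3 m/s

Log law: V(z) ∝ ln(z/z₀), so V₂/V₁ = ln(z₂/z₀) / ln(z₁/z₀).
ln(73.7/0.12) = 6.4203, ln(2.0/0.12) = 2.8134
V₂ = 15.9 × 6.4203/2.8134 = 15.9 × 2.2820 = 36.2842 m/s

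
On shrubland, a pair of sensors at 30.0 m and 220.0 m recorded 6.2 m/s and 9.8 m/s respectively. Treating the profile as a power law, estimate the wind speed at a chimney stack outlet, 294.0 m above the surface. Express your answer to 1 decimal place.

First find α: α = ln(V₂/V₁)/ln(z₂/z₁) = ln(9.8/6.2)/ln(220.0/30.0) = 0.45783/1.99243 = 0.2298
Extrapolate from 220.0 m to 294.0 m: V₃ = 9.8 × (294.0/220.0)^0.2298 = 9.8 × 1.0689 = 10.4752 m/s

10.5 m/s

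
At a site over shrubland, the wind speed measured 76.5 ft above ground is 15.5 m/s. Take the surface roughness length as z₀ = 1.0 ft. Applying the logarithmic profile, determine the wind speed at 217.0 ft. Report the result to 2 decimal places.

Log law: V(z) ∝ ln(z/z₀), so V₂/V₁ = ln(z₂/z₀) / ln(z₁/z₀).
ln(217.0/1.0) = 5.3799, ln(76.5/1.0) = 4.3373
V₂ = 15.5 × 5.3799/4.3373 = 15.5 × 1.2404 = 19.2259 m/s

19.23 m/s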